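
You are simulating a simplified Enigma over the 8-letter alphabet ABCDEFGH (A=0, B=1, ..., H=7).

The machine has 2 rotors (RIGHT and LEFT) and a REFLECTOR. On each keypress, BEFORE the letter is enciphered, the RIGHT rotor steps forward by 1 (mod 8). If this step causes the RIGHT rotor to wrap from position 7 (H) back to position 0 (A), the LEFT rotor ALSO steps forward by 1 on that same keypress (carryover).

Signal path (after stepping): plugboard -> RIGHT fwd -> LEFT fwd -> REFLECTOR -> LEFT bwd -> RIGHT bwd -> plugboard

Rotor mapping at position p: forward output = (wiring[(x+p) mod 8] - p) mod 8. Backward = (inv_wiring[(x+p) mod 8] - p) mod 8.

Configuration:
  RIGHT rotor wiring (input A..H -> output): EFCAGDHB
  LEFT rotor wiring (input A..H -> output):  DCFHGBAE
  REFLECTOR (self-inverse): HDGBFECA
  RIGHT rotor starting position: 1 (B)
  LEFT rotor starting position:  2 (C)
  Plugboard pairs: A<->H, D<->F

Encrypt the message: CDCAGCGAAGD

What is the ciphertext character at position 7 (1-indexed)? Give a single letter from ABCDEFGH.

Char 1 ('C'): step: R->2, L=2; C->plug->C->R->E->L->G->refl->C->L'->F->R'->E->plug->E
Char 2 ('D'): step: R->3, L=2; D->plug->F->R->B->L->F->refl->E->L'->C->R'->G->plug->G
Char 3 ('C'): step: R->4, L=2; C->plug->C->R->D->L->H->refl->A->L'->H->R'->B->plug->B
Char 4 ('A'): step: R->5, L=2; A->plug->H->R->B->L->F->refl->E->L'->C->R'->B->plug->B
Char 5 ('G'): step: R->6, L=2; G->plug->G->R->A->L->D->refl->B->L'->G->R'->C->plug->C
Char 6 ('C'): step: R->7, L=2; C->plug->C->R->G->L->B->refl->D->L'->A->R'->H->plug->A
Char 7 ('G'): step: R->0, L->3 (L advanced); G->plug->G->R->H->L->C->refl->G->L'->C->R'->C->plug->C

C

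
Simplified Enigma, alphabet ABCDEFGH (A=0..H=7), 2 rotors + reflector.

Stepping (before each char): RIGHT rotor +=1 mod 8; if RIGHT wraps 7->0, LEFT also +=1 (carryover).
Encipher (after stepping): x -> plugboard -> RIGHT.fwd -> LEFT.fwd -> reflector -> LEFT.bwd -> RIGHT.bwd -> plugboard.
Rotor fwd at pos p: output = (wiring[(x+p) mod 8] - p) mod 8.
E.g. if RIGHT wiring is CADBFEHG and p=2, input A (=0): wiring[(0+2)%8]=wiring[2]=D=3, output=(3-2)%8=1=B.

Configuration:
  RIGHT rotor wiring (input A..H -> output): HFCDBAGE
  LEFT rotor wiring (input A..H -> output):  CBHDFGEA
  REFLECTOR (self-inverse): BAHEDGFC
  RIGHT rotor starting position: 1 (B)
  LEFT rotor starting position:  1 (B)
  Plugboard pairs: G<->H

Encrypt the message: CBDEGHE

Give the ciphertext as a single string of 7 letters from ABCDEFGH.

Answer: AHGCBEH

Derivation:
Char 1 ('C'): step: R->2, L=1; C->plug->C->R->H->L->B->refl->A->L'->A->R'->A->plug->A
Char 2 ('B'): step: R->3, L=1; B->plug->B->R->G->L->H->refl->C->L'->C->R'->G->plug->H
Char 3 ('D'): step: R->4, L=1; D->plug->D->R->A->L->A->refl->B->L'->H->R'->H->plug->G
Char 4 ('E'): step: R->5, L=1; E->plug->E->R->A->L->A->refl->B->L'->H->R'->C->plug->C
Char 5 ('G'): step: R->6, L=1; G->plug->H->R->C->L->C->refl->H->L'->G->R'->B->plug->B
Char 6 ('H'): step: R->7, L=1; H->plug->G->R->B->L->G->refl->F->L'->E->R'->E->plug->E
Char 7 ('E'): step: R->0, L->2 (L advanced); E->plug->E->R->B->L->B->refl->A->L'->G->R'->G->plug->H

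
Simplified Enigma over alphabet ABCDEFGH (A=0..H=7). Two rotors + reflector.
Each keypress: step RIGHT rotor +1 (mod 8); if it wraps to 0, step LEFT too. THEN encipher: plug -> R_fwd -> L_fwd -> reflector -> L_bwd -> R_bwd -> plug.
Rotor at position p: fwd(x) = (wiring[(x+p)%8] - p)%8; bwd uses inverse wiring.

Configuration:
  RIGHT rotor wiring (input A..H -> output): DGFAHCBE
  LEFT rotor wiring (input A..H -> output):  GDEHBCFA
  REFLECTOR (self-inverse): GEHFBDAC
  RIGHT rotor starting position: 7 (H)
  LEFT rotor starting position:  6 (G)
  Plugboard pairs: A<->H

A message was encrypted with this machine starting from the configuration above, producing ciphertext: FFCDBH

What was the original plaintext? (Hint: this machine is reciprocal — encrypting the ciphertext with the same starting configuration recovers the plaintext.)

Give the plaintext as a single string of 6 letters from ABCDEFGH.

Char 1 ('F'): step: R->0, L->7 (L advanced); F->plug->F->R->C->L->E->refl->B->L'->A->R'->D->plug->D
Char 2 ('F'): step: R->1, L=7; F->plug->F->R->A->L->B->refl->E->L'->C->R'->H->plug->A
Char 3 ('C'): step: R->2, L=7; C->plug->C->R->F->L->C->refl->H->L'->B->R'->G->plug->G
Char 4 ('D'): step: R->3, L=7; D->plug->D->R->G->L->D->refl->F->L'->D->R'->G->plug->G
Char 5 ('B'): step: R->4, L=7; B->plug->B->R->G->L->D->refl->F->L'->D->R'->A->plug->H
Char 6 ('H'): step: R->5, L=7; H->plug->A->R->F->L->C->refl->H->L'->B->R'->E->plug->E

Answer: DAGGHE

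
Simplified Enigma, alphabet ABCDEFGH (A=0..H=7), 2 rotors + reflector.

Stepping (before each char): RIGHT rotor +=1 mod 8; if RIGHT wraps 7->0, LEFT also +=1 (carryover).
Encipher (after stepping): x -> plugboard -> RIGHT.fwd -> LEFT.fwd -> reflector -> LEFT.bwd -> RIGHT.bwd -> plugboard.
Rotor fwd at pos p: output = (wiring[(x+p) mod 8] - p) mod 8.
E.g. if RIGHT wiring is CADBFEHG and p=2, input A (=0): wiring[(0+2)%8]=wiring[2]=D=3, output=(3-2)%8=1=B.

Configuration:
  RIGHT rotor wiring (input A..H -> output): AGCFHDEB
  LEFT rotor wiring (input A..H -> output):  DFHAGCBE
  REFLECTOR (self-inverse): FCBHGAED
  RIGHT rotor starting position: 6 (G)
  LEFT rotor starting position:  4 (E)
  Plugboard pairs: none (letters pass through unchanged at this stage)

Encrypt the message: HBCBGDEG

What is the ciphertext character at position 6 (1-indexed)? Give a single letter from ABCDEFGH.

Char 1 ('H'): step: R->7, L=4; H->plug->H->R->F->L->B->refl->C->L'->A->R'->F->plug->F
Char 2 ('B'): step: R->0, L->5 (L advanced); B->plug->B->R->G->L->D->refl->H->L'->C->R'->C->plug->C
Char 3 ('C'): step: R->1, L=5; C->plug->C->R->E->L->A->refl->F->L'->A->R'->G->plug->G
Char 4 ('B'): step: R->2, L=5; B->plug->B->R->D->L->G->refl->E->L'->B->R'->D->plug->D
Char 5 ('G'): step: R->3, L=5; G->plug->G->R->D->L->G->refl->E->L'->B->R'->D->plug->D
Char 6 ('D'): step: R->4, L=5; D->plug->D->R->F->L->C->refl->B->L'->H->R'->B->plug->B

B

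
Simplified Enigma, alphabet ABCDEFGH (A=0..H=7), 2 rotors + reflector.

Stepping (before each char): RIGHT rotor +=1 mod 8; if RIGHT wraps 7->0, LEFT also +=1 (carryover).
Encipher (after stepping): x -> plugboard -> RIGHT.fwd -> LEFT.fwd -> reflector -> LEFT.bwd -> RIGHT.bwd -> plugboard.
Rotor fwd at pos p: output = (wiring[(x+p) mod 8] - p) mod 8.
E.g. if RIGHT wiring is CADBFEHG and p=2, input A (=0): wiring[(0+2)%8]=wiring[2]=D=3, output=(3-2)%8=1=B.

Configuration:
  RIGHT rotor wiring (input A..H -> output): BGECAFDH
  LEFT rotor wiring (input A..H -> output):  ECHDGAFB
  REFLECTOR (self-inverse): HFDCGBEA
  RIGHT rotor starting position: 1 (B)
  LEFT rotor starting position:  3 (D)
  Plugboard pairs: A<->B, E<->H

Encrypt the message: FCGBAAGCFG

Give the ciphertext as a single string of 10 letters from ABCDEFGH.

Char 1 ('F'): step: R->2, L=3; F->plug->F->R->F->L->B->refl->F->L'->C->R'->A->plug->B
Char 2 ('C'): step: R->3, L=3; C->plug->C->R->C->L->F->refl->B->L'->F->R'->B->plug->A
Char 3 ('G'): step: R->4, L=3; G->plug->G->R->A->L->A->refl->H->L'->G->R'->H->plug->E
Char 4 ('B'): step: R->5, L=3; B->plug->A->R->A->L->A->refl->H->L'->G->R'->B->plug->A
Char 5 ('A'): step: R->6, L=3; A->plug->B->R->B->L->D->refl->C->L'->D->R'->C->plug->C
Char 6 ('A'): step: R->7, L=3; A->plug->B->R->C->L->F->refl->B->L'->F->R'->D->plug->D
Char 7 ('G'): step: R->0, L->4 (L advanced); G->plug->G->R->D->L->F->refl->B->L'->C->R'->D->plug->D
Char 8 ('C'): step: R->1, L=4; C->plug->C->R->B->L->E->refl->G->L'->F->R'->A->plug->B
Char 9 ('F'): step: R->2, L=4; F->plug->F->R->F->L->G->refl->E->L'->B->R'->E->plug->H
Char 10 ('G'): step: R->3, L=4; G->plug->G->R->D->L->F->refl->B->L'->C->R'->C->plug->C

Answer: BAEACDDBHC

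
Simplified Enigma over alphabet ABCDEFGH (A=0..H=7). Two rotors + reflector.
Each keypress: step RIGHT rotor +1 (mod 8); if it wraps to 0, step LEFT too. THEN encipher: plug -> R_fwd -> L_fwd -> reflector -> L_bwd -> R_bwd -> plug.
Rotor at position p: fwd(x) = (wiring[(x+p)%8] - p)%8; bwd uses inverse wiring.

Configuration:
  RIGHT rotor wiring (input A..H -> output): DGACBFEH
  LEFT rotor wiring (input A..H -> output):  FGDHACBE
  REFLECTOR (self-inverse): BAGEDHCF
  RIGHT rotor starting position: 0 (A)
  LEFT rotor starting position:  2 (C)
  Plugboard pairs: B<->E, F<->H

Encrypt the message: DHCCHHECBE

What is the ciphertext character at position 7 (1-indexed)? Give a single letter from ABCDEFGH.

Char 1 ('D'): step: R->1, L=2; D->plug->D->R->A->L->B->refl->A->L'->D->R'->F->plug->H
Char 2 ('H'): step: R->2, L=2; H->plug->F->R->F->L->C->refl->G->L'->C->R'->E->plug->B
Char 3 ('C'): step: R->3, L=2; C->plug->C->R->C->L->G->refl->C->L'->F->R'->H->plug->F
Char 4 ('C'): step: R->4, L=2; C->plug->C->R->A->L->B->refl->A->L'->D->R'->D->plug->D
Char 5 ('H'): step: R->5, L=2; H->plug->F->R->D->L->A->refl->B->L'->A->R'->A->plug->A
Char 6 ('H'): step: R->6, L=2; H->plug->F->R->E->L->H->refl->F->L'->B->R'->B->plug->E
Char 7 ('E'): step: R->7, L=2; E->plug->B->R->E->L->H->refl->F->L'->B->R'->D->plug->D

D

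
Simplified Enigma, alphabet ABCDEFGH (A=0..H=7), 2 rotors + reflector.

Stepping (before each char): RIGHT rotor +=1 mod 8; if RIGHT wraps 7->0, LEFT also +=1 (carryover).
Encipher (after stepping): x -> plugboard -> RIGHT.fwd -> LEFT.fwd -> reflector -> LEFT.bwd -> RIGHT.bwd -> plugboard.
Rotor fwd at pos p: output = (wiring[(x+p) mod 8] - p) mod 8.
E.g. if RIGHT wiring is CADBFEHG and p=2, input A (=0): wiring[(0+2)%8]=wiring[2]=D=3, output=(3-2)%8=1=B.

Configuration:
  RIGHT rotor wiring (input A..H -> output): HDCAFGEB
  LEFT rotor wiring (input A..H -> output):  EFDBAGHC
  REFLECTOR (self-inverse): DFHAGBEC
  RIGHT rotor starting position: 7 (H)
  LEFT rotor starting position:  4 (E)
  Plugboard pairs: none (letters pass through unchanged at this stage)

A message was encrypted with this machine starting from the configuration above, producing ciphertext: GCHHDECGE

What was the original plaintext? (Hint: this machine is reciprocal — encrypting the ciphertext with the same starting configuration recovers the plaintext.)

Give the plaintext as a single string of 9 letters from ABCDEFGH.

Answer: ADCFGFBCA

Derivation:
Char 1 ('G'): step: R->0, L->5 (L advanced); G->plug->G->R->E->L->A->refl->D->L'->H->R'->A->plug->A
Char 2 ('C'): step: R->1, L=5; C->plug->C->R->H->L->D->refl->A->L'->E->R'->D->plug->D
Char 3 ('H'): step: R->2, L=5; H->plug->H->R->B->L->C->refl->H->L'->D->R'->C->plug->C
Char 4 ('H'): step: R->3, L=5; H->plug->H->R->H->L->D->refl->A->L'->E->R'->F->plug->F
Char 5 ('D'): step: R->4, L=5; D->plug->D->R->F->L->G->refl->E->L'->G->R'->G->plug->G
Char 6 ('E'): step: R->5, L=5; E->plug->E->R->G->L->E->refl->G->L'->F->R'->F->plug->F
Char 7 ('C'): step: R->6, L=5; C->plug->C->R->B->L->C->refl->H->L'->D->R'->B->plug->B
Char 8 ('G'): step: R->7, L=5; G->plug->G->R->H->L->D->refl->A->L'->E->R'->C->plug->C
Char 9 ('E'): step: R->0, L->6 (L advanced); E->plug->E->R->F->L->D->refl->A->L'->H->R'->A->plug->A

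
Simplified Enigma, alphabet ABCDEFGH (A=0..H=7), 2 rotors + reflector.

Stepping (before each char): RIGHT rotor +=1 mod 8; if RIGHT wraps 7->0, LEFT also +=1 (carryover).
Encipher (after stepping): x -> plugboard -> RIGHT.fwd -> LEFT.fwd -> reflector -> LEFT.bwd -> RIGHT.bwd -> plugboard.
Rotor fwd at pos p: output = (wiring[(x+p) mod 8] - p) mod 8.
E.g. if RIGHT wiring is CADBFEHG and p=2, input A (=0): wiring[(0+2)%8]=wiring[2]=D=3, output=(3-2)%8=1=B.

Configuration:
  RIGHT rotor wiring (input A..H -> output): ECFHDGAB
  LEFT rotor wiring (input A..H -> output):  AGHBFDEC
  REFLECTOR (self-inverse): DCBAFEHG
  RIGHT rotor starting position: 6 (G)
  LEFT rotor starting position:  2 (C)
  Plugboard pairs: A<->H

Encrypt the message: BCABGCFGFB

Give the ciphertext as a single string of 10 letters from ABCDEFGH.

Char 1 ('B'): step: R->7, L=2; B->plug->B->R->F->L->A->refl->D->L'->C->R'->A->plug->H
Char 2 ('C'): step: R->0, L->3 (L advanced); C->plug->C->R->F->L->F->refl->E->L'->H->R'->D->plug->D
Char 3 ('A'): step: R->1, L=3; A->plug->H->R->D->L->B->refl->C->L'->B->R'->A->plug->H
Char 4 ('B'): step: R->2, L=3; B->plug->B->R->F->L->F->refl->E->L'->H->R'->F->plug->F
Char 5 ('G'): step: R->3, L=3; G->plug->G->R->H->L->E->refl->F->L'->F->R'->D->plug->D
Char 6 ('C'): step: R->4, L=3; C->plug->C->R->E->L->H->refl->G->L'->A->R'->E->plug->E
Char 7 ('F'): step: R->5, L=3; F->plug->F->R->A->L->G->refl->H->L'->E->R'->C->plug->C
Char 8 ('G'): step: R->6, L=3; G->plug->G->R->F->L->F->refl->E->L'->H->R'->E->plug->E
Char 9 ('F'): step: R->7, L=3; F->plug->F->R->E->L->H->refl->G->L'->A->R'->E->plug->E
Char 10 ('B'): step: R->0, L->4 (L advanced); B->plug->B->R->C->L->A->refl->D->L'->G->R'->F->plug->F

Answer: HDHFDECEEF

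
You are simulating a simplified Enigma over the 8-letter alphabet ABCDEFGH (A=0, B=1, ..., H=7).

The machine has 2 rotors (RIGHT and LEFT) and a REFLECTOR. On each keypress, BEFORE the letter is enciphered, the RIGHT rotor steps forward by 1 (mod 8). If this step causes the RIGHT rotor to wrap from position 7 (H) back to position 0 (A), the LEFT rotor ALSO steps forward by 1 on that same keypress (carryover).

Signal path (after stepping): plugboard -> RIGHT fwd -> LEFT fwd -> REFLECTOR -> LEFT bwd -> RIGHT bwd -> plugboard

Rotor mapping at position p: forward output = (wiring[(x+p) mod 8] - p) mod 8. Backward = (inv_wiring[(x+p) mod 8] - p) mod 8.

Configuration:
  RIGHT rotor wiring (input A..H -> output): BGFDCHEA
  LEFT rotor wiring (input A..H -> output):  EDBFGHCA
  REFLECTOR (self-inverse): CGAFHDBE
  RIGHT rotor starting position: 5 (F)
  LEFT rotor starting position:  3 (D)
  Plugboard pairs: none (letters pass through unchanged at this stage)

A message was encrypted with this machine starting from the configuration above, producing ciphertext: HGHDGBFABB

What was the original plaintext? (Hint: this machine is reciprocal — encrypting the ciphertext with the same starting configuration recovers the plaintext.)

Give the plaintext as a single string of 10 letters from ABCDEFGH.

Char 1 ('H'): step: R->6, L=3; H->plug->H->R->B->L->D->refl->F->L'->E->R'->G->plug->G
Char 2 ('G'): step: R->7, L=3; G->plug->G->R->A->L->C->refl->A->L'->G->R'->D->plug->D
Char 3 ('H'): step: R->0, L->4 (L advanced); H->plug->H->R->A->L->C->refl->A->L'->E->R'->G->plug->G
Char 4 ('D'): step: R->1, L=4; D->plug->D->R->B->L->D->refl->F->L'->G->R'->E->plug->E
Char 5 ('G'): step: R->2, L=4; G->plug->G->R->H->L->B->refl->G->L'->C->R'->E->plug->E
Char 6 ('B'): step: R->3, L=4; B->plug->B->R->H->L->B->refl->G->L'->C->R'->H->plug->H
Char 7 ('F'): step: R->4, L=4; F->plug->F->R->C->L->G->refl->B->L'->H->R'->H->plug->H
Char 8 ('A'): step: R->5, L=4; A->plug->A->R->C->L->G->refl->B->L'->H->R'->B->plug->B
Char 9 ('B'): step: R->6, L=4; B->plug->B->R->C->L->G->refl->B->L'->H->R'->E->plug->E
Char 10 ('B'): step: R->7, L=4; B->plug->B->R->C->L->G->refl->B->L'->H->R'->C->plug->C

Answer: GDGEEHHBEC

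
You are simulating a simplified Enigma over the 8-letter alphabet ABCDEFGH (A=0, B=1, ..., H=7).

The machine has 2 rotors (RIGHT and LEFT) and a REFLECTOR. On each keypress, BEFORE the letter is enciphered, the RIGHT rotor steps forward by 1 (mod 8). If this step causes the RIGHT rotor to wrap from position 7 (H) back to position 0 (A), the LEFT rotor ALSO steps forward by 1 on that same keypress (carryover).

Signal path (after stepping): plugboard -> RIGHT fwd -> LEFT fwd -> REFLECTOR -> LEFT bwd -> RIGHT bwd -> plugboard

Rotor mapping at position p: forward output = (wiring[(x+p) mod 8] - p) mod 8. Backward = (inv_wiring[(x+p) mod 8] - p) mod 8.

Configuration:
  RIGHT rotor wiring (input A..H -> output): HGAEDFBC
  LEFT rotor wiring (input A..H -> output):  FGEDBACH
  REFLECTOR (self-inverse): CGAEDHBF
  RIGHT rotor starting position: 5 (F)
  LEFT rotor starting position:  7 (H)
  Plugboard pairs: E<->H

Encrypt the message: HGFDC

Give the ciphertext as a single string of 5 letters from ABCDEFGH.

Answer: ADBCE

Derivation:
Char 1 ('H'): step: R->6, L=7; H->plug->E->R->C->L->H->refl->F->L'->D->R'->A->plug->A
Char 2 ('G'): step: R->7, L=7; G->plug->G->R->G->L->B->refl->G->L'->B->R'->D->plug->D
Char 3 ('F'): step: R->0, L->0 (L advanced); F->plug->F->R->F->L->A->refl->C->L'->G->R'->B->plug->B
Char 4 ('D'): step: R->1, L=0; D->plug->D->R->C->L->E->refl->D->L'->D->R'->C->plug->C
Char 5 ('C'): step: R->2, L=0; C->plug->C->R->B->L->G->refl->B->L'->E->R'->H->plug->E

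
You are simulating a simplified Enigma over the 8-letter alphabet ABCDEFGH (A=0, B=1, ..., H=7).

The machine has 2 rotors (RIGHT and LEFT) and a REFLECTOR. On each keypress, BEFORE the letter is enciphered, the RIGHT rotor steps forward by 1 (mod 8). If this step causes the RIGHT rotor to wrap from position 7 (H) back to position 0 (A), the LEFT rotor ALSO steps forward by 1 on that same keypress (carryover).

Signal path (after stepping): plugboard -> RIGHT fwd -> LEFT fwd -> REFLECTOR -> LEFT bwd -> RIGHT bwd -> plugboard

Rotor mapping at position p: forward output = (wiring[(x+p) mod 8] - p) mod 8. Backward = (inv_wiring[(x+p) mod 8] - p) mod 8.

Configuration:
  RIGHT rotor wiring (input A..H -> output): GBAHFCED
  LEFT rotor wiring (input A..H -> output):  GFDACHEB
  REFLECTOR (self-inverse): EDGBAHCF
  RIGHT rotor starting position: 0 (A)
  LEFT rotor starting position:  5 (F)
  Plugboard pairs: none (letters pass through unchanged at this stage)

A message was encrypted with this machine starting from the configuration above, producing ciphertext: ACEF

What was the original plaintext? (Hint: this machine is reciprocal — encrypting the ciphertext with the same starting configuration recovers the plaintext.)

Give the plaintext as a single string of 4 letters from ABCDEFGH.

Answer: HAHC

Derivation:
Char 1 ('A'): step: R->1, L=5; A->plug->A->R->A->L->C->refl->G->L'->F->R'->H->plug->H
Char 2 ('C'): step: R->2, L=5; C->plug->C->R->D->L->B->refl->D->L'->G->R'->A->plug->A
Char 3 ('E'): step: R->3, L=5; E->plug->E->R->A->L->C->refl->G->L'->F->R'->H->plug->H
Char 4 ('F'): step: R->4, L=5; F->plug->F->R->F->L->G->refl->C->L'->A->R'->C->plug->C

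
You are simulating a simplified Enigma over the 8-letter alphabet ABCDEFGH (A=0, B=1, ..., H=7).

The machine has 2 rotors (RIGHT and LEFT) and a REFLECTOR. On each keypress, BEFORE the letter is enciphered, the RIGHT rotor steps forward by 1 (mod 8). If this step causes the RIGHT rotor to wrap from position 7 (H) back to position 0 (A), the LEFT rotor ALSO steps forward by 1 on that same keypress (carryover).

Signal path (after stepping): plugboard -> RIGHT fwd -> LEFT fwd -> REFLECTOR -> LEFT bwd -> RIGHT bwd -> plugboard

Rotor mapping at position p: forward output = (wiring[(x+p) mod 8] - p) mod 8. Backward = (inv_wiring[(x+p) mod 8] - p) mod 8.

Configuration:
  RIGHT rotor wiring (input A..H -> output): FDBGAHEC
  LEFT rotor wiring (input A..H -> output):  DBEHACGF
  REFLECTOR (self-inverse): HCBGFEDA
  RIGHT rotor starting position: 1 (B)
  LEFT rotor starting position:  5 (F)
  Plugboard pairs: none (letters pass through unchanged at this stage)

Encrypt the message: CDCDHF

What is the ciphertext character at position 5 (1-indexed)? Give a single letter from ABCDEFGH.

Char 1 ('C'): step: R->2, L=5; C->plug->C->R->G->L->C->refl->B->L'->B->R'->H->plug->H
Char 2 ('D'): step: R->3, L=5; D->plug->D->R->B->L->B->refl->C->L'->G->R'->H->plug->H
Char 3 ('C'): step: R->4, L=5; C->plug->C->R->A->L->F->refl->E->L'->E->R'->A->plug->A
Char 4 ('D'): step: R->5, L=5; D->plug->D->R->A->L->F->refl->E->L'->E->R'->F->plug->F
Char 5 ('H'): step: R->6, L=5; H->plug->H->R->B->L->B->refl->C->L'->G->R'->A->plug->A

A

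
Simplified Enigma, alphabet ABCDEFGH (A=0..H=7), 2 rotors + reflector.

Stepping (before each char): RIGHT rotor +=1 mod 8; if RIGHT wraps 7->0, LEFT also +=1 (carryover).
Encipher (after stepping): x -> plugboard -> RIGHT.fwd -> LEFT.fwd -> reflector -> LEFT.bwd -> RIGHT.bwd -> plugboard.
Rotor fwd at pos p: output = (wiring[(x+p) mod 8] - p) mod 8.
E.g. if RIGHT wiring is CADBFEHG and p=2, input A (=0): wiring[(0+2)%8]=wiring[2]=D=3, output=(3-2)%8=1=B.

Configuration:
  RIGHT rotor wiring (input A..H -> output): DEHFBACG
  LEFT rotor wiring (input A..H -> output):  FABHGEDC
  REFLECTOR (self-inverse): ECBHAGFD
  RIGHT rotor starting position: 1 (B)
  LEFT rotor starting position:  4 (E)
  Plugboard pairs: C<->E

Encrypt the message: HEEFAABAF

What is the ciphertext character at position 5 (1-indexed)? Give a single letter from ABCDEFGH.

Char 1 ('H'): step: R->2, L=4; H->plug->H->R->C->L->H->refl->D->L'->H->R'->C->plug->E
Char 2 ('E'): step: R->3, L=4; E->plug->C->R->F->L->E->refl->A->L'->B->R'->G->plug->G
Char 3 ('E'): step: R->4, L=4; E->plug->C->R->G->L->F->refl->G->L'->D->R'->G->plug->G
Char 4 ('F'): step: R->5, L=4; F->plug->F->R->C->L->H->refl->D->L'->H->R'->E->plug->C
Char 5 ('A'): step: R->6, L=4; A->plug->A->R->E->L->B->refl->C->L'->A->R'->B->plug->B

B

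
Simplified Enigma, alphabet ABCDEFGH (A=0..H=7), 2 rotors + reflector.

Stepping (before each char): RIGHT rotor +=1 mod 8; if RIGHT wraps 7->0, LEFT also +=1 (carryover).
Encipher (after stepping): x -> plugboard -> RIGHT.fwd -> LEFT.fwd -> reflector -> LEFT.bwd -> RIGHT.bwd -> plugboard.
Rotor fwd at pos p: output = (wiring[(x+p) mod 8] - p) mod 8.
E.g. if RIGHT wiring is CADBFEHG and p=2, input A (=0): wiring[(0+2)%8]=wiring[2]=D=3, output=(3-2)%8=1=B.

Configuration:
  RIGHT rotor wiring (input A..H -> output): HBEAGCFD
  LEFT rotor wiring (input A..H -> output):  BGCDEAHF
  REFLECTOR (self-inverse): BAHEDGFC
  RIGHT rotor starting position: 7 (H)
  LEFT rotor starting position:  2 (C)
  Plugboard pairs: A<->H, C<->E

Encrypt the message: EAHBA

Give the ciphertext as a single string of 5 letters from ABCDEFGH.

Char 1 ('E'): step: R->0, L->3 (L advanced); E->plug->C->R->E->L->C->refl->H->L'->H->R'->A->plug->H
Char 2 ('A'): step: R->1, L=3; A->plug->H->R->G->L->D->refl->E->L'->D->R'->B->plug->B
Char 3 ('H'): step: R->2, L=3; H->plug->A->R->C->L->F->refl->G->L'->F->R'->G->plug->G
Char 4 ('B'): step: R->3, L=3; B->plug->B->R->D->L->E->refl->D->L'->G->R'->G->plug->G
Char 5 ('A'): step: R->4, L=3; A->plug->H->R->E->L->C->refl->H->L'->H->R'->D->plug->D

Answer: HBGGD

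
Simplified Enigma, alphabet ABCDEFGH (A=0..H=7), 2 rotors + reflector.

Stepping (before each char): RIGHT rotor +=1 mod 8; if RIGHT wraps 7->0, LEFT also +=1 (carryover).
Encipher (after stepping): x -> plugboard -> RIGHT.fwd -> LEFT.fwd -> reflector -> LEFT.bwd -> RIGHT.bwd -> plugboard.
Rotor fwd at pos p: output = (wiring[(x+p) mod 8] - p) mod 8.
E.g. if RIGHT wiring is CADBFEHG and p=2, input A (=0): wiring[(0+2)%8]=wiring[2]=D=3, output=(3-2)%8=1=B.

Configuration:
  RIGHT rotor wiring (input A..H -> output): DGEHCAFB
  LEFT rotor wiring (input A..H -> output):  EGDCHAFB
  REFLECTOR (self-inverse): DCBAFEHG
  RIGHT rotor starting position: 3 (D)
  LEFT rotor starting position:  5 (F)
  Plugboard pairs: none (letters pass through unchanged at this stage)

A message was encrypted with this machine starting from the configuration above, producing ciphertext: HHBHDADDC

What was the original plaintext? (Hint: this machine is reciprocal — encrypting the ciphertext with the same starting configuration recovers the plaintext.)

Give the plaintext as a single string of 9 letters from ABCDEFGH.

Char 1 ('H'): step: R->4, L=5; H->plug->H->R->D->L->H->refl->G->L'->F->R'->D->plug->D
Char 2 ('H'): step: R->5, L=5; H->plug->H->R->F->L->G->refl->H->L'->D->R'->A->plug->A
Char 3 ('B'): step: R->6, L=5; B->plug->B->R->D->L->H->refl->G->L'->F->R'->C->plug->C
Char 4 ('H'): step: R->7, L=5; H->plug->H->R->G->L->F->refl->E->L'->C->R'->A->plug->A
Char 5 ('D'): step: R->0, L->6 (L advanced); D->plug->D->R->H->L->C->refl->B->L'->G->R'->B->plug->B
Char 6 ('A'): step: R->1, L=6; A->plug->A->R->F->L->E->refl->F->L'->E->R'->F->plug->F
Char 7 ('D'): step: R->2, L=6; D->plug->D->R->G->L->B->refl->C->L'->H->R'->F->plug->F
Char 8 ('D'): step: R->3, L=6; D->plug->D->R->C->L->G->refl->H->L'->A->R'->F->plug->F
Char 9 ('C'): step: R->4, L=6; C->plug->C->R->B->L->D->refl->A->L'->D->R'->H->plug->H

Answer: DACABFFFH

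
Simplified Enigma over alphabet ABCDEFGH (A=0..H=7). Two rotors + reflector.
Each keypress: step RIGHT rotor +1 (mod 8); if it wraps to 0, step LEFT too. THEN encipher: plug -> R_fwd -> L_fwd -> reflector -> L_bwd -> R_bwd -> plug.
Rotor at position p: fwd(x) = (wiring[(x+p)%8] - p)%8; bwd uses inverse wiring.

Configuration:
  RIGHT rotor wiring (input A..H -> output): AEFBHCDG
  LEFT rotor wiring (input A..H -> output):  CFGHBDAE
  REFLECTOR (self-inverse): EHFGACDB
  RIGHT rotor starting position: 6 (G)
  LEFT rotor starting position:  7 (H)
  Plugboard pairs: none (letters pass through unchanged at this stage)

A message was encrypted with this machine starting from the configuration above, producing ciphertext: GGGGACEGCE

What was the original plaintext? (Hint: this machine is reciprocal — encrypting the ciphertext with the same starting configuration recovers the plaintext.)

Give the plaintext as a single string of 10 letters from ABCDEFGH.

Answer: ABFBCBBBEC

Derivation:
Char 1 ('G'): step: R->7, L=7; G->plug->G->R->D->L->H->refl->B->L'->H->R'->A->plug->A
Char 2 ('G'): step: R->0, L->0 (L advanced); G->plug->G->R->D->L->H->refl->B->L'->E->R'->B->plug->B
Char 3 ('G'): step: R->1, L=0; G->plug->G->R->F->L->D->refl->G->L'->C->R'->F->plug->F
Char 4 ('G'): step: R->2, L=0; G->plug->G->R->G->L->A->refl->E->L'->H->R'->B->plug->B
Char 5 ('A'): step: R->3, L=0; A->plug->A->R->G->L->A->refl->E->L'->H->R'->C->plug->C
Char 6 ('C'): step: R->4, L=0; C->plug->C->R->H->L->E->refl->A->L'->G->R'->B->plug->B
Char 7 ('E'): step: R->5, L=0; E->plug->E->R->H->L->E->refl->A->L'->G->R'->B->plug->B
Char 8 ('G'): step: R->6, L=0; G->plug->G->R->B->L->F->refl->C->L'->A->R'->B->plug->B
Char 9 ('C'): step: R->7, L=0; C->plug->C->R->F->L->D->refl->G->L'->C->R'->E->plug->E
Char 10 ('E'): step: R->0, L->1 (L advanced); E->plug->E->R->H->L->B->refl->H->L'->F->R'->C->plug->C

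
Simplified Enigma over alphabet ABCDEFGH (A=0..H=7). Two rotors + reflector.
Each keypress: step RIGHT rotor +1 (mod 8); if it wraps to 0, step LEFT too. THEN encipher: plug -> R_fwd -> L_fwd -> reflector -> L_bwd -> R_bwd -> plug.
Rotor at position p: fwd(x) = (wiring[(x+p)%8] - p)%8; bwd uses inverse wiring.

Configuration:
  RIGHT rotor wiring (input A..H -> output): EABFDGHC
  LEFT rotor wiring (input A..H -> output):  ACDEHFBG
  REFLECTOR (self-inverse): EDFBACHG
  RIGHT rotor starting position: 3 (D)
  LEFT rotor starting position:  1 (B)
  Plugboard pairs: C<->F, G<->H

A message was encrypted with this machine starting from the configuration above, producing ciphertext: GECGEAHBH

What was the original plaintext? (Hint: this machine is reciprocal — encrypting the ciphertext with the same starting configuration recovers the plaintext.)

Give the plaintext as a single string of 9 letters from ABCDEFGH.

Char 1 ('G'): step: R->4, L=1; G->plug->H->R->B->L->C->refl->F->L'->G->R'->D->plug->D
Char 2 ('E'): step: R->5, L=1; E->plug->E->R->D->L->G->refl->H->L'->H->R'->D->plug->D
Char 3 ('C'): step: R->6, L=1; C->plug->F->R->H->L->H->refl->G->L'->D->R'->E->plug->E
Char 4 ('G'): step: R->7, L=1; G->plug->H->R->A->L->B->refl->D->L'->C->R'->D->plug->D
Char 5 ('E'): step: R->0, L->2 (L advanced); E->plug->E->R->D->L->D->refl->B->L'->A->R'->B->plug->B
Char 6 ('A'): step: R->1, L=2; A->plug->A->R->H->L->A->refl->E->L'->F->R'->E->plug->E
Char 7 ('H'): step: R->2, L=2; H->plug->G->R->C->L->F->refl->C->L'->B->R'->C->plug->F
Char 8 ('B'): step: R->3, L=2; B->plug->B->R->A->L->B->refl->D->L'->D->R'->C->plug->F
Char 9 ('H'): step: R->4, L=2; H->plug->G->R->F->L->E->refl->A->L'->H->R'->A->plug->A

Answer: DDEDBEFFA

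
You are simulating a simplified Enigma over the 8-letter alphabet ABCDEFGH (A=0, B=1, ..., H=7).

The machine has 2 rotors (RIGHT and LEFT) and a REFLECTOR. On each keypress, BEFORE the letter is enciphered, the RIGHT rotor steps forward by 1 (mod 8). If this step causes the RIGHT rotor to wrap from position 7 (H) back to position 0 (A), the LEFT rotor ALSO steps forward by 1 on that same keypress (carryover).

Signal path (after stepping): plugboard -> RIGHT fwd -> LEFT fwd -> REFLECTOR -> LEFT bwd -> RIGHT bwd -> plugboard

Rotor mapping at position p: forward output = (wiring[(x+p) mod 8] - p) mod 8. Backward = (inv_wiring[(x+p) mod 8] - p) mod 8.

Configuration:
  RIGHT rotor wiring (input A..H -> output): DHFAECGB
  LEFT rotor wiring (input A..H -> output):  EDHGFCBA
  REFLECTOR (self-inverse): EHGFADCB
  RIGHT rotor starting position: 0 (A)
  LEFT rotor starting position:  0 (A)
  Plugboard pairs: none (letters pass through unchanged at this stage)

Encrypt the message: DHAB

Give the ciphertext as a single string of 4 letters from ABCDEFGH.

Answer: FADC

Derivation:
Char 1 ('D'): step: R->1, L=0; D->plug->D->R->D->L->G->refl->C->L'->F->R'->F->plug->F
Char 2 ('H'): step: R->2, L=0; H->plug->H->R->F->L->C->refl->G->L'->D->R'->A->plug->A
Char 3 ('A'): step: R->3, L=0; A->plug->A->R->F->L->C->refl->G->L'->D->R'->D->plug->D
Char 4 ('B'): step: R->4, L=0; B->plug->B->R->G->L->B->refl->H->L'->C->R'->C->plug->C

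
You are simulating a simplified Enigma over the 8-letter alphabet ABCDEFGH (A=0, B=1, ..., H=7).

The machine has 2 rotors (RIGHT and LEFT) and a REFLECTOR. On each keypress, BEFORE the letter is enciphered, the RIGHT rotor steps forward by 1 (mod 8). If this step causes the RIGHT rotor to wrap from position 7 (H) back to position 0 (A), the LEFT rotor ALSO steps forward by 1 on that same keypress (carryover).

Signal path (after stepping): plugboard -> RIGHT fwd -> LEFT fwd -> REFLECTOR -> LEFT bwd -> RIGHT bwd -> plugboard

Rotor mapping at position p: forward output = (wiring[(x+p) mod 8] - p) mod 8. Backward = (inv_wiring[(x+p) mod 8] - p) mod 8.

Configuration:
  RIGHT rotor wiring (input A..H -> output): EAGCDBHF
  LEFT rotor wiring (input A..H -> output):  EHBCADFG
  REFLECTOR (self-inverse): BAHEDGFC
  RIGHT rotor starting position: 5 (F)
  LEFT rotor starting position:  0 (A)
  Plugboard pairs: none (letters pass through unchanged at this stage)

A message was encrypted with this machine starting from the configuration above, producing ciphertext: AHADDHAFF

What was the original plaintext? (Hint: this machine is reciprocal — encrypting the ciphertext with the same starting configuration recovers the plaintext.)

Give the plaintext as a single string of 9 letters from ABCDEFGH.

Char 1 ('A'): step: R->6, L=0; A->plug->A->R->B->L->H->refl->C->L'->D->R'->H->plug->H
Char 2 ('H'): step: R->7, L=0; H->plug->H->R->A->L->E->refl->D->L'->F->R'->B->plug->B
Char 3 ('A'): step: R->0, L->1 (L advanced); A->plug->A->R->E->L->C->refl->H->L'->D->R'->E->plug->E
Char 4 ('D'): step: R->1, L=1; D->plug->D->R->C->L->B->refl->A->L'->B->R'->C->plug->C
Char 5 ('D'): step: R->2, L=1; D->plug->D->R->H->L->D->refl->E->L'->F->R'->E->plug->E
Char 6 ('H'): step: R->3, L=1; H->plug->H->R->D->L->H->refl->C->L'->E->R'->D->plug->D
Char 7 ('A'): step: R->4, L=1; A->plug->A->R->H->L->D->refl->E->L'->F->R'->B->plug->B
Char 8 ('F'): step: R->5, L=1; F->plug->F->R->B->L->A->refl->B->L'->C->R'->B->plug->B
Char 9 ('F'): step: R->6, L=1; F->plug->F->R->E->L->C->refl->H->L'->D->R'->H->plug->H

Answer: HBECEDBBH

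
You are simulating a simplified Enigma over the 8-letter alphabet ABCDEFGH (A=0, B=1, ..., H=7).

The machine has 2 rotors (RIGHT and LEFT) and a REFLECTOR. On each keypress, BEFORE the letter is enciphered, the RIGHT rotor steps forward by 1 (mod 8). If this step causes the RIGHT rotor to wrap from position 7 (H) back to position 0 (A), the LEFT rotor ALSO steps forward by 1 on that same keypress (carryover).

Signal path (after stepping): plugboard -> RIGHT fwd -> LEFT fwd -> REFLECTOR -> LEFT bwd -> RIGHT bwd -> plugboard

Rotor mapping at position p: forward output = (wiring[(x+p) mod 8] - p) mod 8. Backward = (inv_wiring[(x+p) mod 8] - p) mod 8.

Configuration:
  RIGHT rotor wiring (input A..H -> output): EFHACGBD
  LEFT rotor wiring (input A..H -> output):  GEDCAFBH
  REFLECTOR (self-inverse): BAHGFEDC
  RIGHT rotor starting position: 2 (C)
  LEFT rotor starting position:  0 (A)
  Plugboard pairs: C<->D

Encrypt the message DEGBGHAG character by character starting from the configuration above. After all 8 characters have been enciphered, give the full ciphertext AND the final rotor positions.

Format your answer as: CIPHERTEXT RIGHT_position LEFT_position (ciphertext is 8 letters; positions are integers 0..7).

Answer: BBCEFGDA 2 1

Derivation:
Char 1 ('D'): step: R->3, L=0; D->plug->C->R->D->L->C->refl->H->L'->H->R'->B->plug->B
Char 2 ('E'): step: R->4, L=0; E->plug->E->R->A->L->G->refl->D->L'->C->R'->B->plug->B
Char 3 ('G'): step: R->5, L=0; G->plug->G->R->D->L->C->refl->H->L'->H->R'->D->plug->C
Char 4 ('B'): step: R->6, L=0; B->plug->B->R->F->L->F->refl->E->L'->B->R'->E->plug->E
Char 5 ('G'): step: R->7, L=0; G->plug->G->R->H->L->H->refl->C->L'->D->R'->F->plug->F
Char 6 ('H'): step: R->0, L->1 (L advanced); H->plug->H->R->D->L->H->refl->C->L'->B->R'->G->plug->G
Char 7 ('A'): step: R->1, L=1; A->plug->A->R->E->L->E->refl->F->L'->H->R'->C->plug->D
Char 8 ('G'): step: R->2, L=1; G->plug->G->R->C->L->B->refl->A->L'->F->R'->A->plug->A
Final: ciphertext=BBCEFGDA, RIGHT=2, LEFT=1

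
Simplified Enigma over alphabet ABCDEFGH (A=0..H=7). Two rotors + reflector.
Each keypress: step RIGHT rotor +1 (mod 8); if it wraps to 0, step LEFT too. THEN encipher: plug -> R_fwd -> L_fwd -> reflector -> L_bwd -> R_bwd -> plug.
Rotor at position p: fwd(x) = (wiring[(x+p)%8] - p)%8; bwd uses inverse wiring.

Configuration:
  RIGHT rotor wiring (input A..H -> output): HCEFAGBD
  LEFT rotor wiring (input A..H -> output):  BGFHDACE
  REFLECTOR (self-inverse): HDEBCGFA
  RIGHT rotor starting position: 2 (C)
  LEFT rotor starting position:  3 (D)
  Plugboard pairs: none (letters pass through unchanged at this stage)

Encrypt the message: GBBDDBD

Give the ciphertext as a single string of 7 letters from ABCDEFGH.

Answer: ECCEHCH

Derivation:
Char 1 ('G'): step: R->3, L=3; G->plug->G->R->H->L->C->refl->E->L'->A->R'->E->plug->E
Char 2 ('B'): step: R->4, L=3; B->plug->B->R->C->L->F->refl->G->L'->F->R'->C->plug->C
Char 3 ('B'): step: R->5, L=3; B->plug->B->R->E->L->B->refl->D->L'->G->R'->C->plug->C
Char 4 ('D'): step: R->6, L=3; D->plug->D->R->E->L->B->refl->D->L'->G->R'->E->plug->E
Char 5 ('D'): step: R->7, L=3; D->plug->D->R->F->L->G->refl->F->L'->C->R'->H->plug->H
Char 6 ('B'): step: R->0, L->4 (L advanced); B->plug->B->R->C->L->G->refl->F->L'->E->R'->C->plug->C
Char 7 ('D'): step: R->1, L=4; D->plug->D->R->H->L->D->refl->B->L'->G->R'->H->plug->H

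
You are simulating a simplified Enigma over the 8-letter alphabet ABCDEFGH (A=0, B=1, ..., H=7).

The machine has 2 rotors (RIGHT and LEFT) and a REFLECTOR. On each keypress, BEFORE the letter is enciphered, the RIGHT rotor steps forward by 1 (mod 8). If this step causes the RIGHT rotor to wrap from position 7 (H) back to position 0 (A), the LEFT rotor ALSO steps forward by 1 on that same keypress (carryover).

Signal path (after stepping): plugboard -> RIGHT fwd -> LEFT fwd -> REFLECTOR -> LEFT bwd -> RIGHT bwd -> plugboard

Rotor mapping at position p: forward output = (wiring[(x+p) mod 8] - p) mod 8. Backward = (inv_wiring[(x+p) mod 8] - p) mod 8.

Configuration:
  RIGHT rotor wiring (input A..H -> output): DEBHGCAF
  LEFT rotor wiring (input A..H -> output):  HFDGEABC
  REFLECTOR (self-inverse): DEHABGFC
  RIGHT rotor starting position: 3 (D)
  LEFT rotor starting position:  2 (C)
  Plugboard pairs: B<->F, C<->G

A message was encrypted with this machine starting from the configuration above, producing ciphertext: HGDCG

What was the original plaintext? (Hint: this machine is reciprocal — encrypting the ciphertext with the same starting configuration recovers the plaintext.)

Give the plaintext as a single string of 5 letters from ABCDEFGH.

Answer: FHEAH

Derivation:
Char 1 ('H'): step: R->4, L=2; H->plug->H->R->D->L->G->refl->F->L'->G->R'->B->plug->F
Char 2 ('G'): step: R->5, L=2; G->plug->C->R->A->L->B->refl->E->L'->B->R'->H->plug->H
Char 3 ('D'): step: R->6, L=2; D->plug->D->R->G->L->F->refl->G->L'->D->R'->E->plug->E
Char 4 ('C'): step: R->7, L=2; C->plug->G->R->D->L->G->refl->F->L'->G->R'->A->plug->A
Char 5 ('G'): step: R->0, L->3 (L advanced); G->plug->C->R->B->L->B->refl->E->L'->F->R'->H->plug->H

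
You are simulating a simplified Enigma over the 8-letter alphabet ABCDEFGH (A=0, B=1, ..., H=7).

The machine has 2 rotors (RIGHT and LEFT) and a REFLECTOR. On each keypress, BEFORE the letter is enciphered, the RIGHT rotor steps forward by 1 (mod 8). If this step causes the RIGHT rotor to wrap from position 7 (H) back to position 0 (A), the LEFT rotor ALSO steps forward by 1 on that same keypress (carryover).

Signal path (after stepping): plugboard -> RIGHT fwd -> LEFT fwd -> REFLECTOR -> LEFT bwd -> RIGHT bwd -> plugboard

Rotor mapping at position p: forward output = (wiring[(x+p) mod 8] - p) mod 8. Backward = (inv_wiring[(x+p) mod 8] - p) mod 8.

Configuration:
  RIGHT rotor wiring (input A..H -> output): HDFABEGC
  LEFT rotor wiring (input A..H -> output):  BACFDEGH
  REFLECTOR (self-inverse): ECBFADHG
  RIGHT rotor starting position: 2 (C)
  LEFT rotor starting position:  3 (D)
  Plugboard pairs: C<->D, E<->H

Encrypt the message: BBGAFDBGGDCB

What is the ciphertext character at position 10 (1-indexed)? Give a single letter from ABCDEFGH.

Char 1 ('B'): step: R->3, L=3; B->plug->B->R->G->L->F->refl->D->L'->D->R'->D->plug->C
Char 2 ('B'): step: R->4, L=3; B->plug->B->R->A->L->C->refl->B->L'->C->R'->C->plug->D
Char 3 ('G'): step: R->5, L=3; G->plug->G->R->D->L->D->refl->F->L'->G->R'->E->plug->H
Char 4 ('A'): step: R->6, L=3; A->plug->A->R->A->L->C->refl->B->L'->C->R'->F->plug->F
Char 5 ('F'): step: R->7, L=3; F->plug->F->R->C->L->B->refl->C->L'->A->R'->B->plug->B
Char 6 ('D'): step: R->0, L->4 (L advanced); D->plug->C->R->F->L->E->refl->A->L'->B->R'->E->plug->H
Char 7 ('B'): step: R->1, L=4; B->plug->B->R->E->L->F->refl->D->L'->D->R'->E->plug->H
Char 8 ('G'): step: R->2, L=4; G->plug->G->R->F->L->E->refl->A->L'->B->R'->H->plug->E
Char 9 ('G'): step: R->3, L=4; G->plug->G->R->A->L->H->refl->G->L'->G->R'->B->plug->B
Char 10 ('D'): step: R->4, L=4; D->plug->C->R->C->L->C->refl->B->L'->H->R'->F->plug->F

F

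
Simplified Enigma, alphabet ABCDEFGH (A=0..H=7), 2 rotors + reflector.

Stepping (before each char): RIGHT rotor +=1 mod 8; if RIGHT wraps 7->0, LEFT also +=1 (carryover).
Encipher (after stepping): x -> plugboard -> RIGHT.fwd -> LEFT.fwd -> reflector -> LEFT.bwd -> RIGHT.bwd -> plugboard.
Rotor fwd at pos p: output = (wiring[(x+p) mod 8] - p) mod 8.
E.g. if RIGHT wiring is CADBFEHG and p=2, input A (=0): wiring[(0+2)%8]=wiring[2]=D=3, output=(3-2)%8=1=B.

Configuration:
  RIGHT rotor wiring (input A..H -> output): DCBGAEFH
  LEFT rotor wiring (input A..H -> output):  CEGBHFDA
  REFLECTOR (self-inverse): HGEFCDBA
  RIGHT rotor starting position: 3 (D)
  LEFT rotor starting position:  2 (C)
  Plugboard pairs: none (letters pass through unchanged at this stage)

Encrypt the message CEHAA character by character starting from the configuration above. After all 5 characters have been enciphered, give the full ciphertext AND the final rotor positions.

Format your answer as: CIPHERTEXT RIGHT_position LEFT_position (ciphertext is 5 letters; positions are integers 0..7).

Answer: FFBEG 0 3

Derivation:
Char 1 ('C'): step: R->4, L=2; C->plug->C->R->B->L->H->refl->A->L'->G->R'->F->plug->F
Char 2 ('E'): step: R->5, L=2; E->plug->E->R->F->L->G->refl->B->L'->E->R'->F->plug->F
Char 3 ('H'): step: R->6, L=2; H->plug->H->R->G->L->A->refl->H->L'->B->R'->B->plug->B
Char 4 ('A'): step: R->7, L=2; A->plug->A->R->A->L->E->refl->C->L'->H->R'->E->plug->E
Char 5 ('A'): step: R->0, L->3 (L advanced); A->plug->A->R->D->L->A->refl->H->L'->F->R'->G->plug->G
Final: ciphertext=FFBEG, RIGHT=0, LEFT=3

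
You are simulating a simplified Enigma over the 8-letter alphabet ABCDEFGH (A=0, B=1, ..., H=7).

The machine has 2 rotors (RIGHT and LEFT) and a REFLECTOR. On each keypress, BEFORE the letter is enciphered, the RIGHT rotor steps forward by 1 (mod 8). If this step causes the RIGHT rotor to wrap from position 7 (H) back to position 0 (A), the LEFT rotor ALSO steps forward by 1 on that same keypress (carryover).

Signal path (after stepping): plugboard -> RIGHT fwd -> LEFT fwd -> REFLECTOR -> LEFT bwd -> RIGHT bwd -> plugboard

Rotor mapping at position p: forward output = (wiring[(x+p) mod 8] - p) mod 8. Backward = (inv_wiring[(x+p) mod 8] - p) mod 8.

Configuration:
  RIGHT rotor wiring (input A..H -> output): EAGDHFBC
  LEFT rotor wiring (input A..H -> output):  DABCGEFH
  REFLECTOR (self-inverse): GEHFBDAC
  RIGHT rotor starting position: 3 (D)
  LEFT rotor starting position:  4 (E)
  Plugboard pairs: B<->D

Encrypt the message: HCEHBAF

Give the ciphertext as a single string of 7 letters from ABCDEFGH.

Answer: DHDDGDG

Derivation:
Char 1 ('H'): step: R->4, L=4; H->plug->H->R->H->L->G->refl->A->L'->B->R'->B->plug->D
Char 2 ('C'): step: R->5, L=4; C->plug->C->R->F->L->E->refl->B->L'->C->R'->H->plug->H
Char 3 ('E'): step: R->6, L=4; E->plug->E->R->A->L->C->refl->H->L'->E->R'->B->plug->D
Char 4 ('H'): step: R->7, L=4; H->plug->H->R->C->L->B->refl->E->L'->F->R'->B->plug->D
Char 5 ('B'): step: R->0, L->5 (L advanced); B->plug->D->R->D->L->G->refl->A->L'->B->R'->G->plug->G
Char 6 ('A'): step: R->1, L=5; A->plug->A->R->H->L->B->refl->E->L'->F->R'->B->plug->D
Char 7 ('F'): step: R->2, L=5; F->plug->F->R->A->L->H->refl->C->L'->C->R'->G->plug->G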